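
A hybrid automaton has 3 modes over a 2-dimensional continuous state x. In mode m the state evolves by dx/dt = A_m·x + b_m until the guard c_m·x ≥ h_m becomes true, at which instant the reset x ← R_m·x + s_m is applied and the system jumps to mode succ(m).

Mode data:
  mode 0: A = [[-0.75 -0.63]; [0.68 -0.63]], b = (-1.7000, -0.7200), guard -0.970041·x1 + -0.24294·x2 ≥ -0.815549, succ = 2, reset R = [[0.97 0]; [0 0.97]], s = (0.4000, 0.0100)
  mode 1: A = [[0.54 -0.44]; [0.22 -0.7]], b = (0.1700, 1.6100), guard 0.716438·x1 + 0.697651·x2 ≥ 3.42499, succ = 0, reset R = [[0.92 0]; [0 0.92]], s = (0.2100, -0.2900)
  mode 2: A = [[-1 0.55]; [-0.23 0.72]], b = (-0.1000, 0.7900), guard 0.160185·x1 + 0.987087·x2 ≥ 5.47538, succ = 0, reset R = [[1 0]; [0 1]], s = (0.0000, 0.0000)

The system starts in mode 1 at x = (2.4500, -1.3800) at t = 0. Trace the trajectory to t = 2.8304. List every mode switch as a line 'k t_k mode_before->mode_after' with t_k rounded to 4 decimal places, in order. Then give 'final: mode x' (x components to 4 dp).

Mode 1: guard c·x = 3.4250 hit at Δt = 0.8102 (t = 0.8102), x⁻ = (4.1272, 0.6709) → reset → x⁺ = (4.0071, 0.3273), jump to mode 0
Mode 0: guard c·x = -0.8155 hit at Δt = 0.8878 (t = 1.6980), x⁻ = (0.6826, 0.6314) → reset → x⁺ = (1.0621, 0.6224), jump to mode 2
Mode 2: flow for 1.1324 to horizon, guard not reached → x = (0.8614, 2.4413)

1 0.8102 1->0
2 1.6980 0->2
final: 2 0.8614 2.4413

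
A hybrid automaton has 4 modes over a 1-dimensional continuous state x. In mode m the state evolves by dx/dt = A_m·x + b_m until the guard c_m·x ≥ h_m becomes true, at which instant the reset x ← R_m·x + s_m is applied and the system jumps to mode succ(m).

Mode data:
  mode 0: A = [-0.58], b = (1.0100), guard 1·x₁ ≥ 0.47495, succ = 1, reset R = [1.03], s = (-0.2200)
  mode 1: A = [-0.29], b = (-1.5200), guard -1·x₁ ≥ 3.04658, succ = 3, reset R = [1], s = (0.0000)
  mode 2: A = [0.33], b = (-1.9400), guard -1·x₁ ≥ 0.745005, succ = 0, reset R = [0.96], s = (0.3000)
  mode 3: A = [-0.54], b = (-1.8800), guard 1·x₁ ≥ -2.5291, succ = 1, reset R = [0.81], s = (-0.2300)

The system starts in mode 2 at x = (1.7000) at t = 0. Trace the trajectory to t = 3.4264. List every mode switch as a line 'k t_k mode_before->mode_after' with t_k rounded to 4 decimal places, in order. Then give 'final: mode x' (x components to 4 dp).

Mode 2: guard c·x = 0.7450 hit at Δt = 1.3959 (t = 1.3959), x⁻ = (-0.7450) → reset → x⁺ = (-0.4152), jump to mode 0
Mode 0: guard c·x = 0.4749 hit at Δt = 0.9178 (t = 2.3137), x⁻ = (0.4749) → reset → x⁺ = (0.2692), jump to mode 1
Mode 1: flow for 1.1127 to horizon, guard not reached → x = (-1.2506)

1 1.3959 2->0
2 2.3137 0->1
final: 1 -1.2506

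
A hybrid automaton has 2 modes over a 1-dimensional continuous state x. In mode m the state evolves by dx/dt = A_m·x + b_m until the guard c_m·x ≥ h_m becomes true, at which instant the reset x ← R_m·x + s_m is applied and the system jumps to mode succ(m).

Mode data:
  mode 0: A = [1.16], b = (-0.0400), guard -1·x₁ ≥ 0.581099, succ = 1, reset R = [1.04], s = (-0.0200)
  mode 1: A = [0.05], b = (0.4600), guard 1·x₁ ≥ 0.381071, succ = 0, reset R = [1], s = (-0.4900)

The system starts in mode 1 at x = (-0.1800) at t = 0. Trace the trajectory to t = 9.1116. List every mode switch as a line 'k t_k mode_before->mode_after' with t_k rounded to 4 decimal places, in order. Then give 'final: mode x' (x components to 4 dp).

1 1.2069 1->0
2 2.4628 0->1
3 4.6800 1->0
4 5.9359 0->1
5 8.1532 1->0
final: 0 -0.4015

Mode 1: guard c·x = 0.3811 hit at Δt = 1.2069 (t = 1.2069), x⁻ = (0.3811) → reset → x⁺ = (-0.1089), jump to mode 0
Mode 0: guard c·x = 0.5811 hit at Δt = 1.2559 (t = 2.4628), x⁻ = (-0.5811) → reset → x⁺ = (-0.6243), jump to mode 1
Mode 1: guard c·x = 0.3811 hit at Δt = 2.2172 (t = 4.6800), x⁻ = (0.3811) → reset → x⁺ = (-0.1089), jump to mode 0
Mode 0: guard c·x = 0.5811 hit at Δt = 1.2559 (t = 5.9359), x⁻ = (-0.5811) → reset → x⁺ = (-0.6243), jump to mode 1
Mode 1: guard c·x = 0.3811 hit at Δt = 2.2172 (t = 8.1532), x⁻ = (0.3811) → reset → x⁺ = (-0.1089), jump to mode 0
Mode 0: flow for 0.9584 to horizon, guard not reached → x = (-0.4015)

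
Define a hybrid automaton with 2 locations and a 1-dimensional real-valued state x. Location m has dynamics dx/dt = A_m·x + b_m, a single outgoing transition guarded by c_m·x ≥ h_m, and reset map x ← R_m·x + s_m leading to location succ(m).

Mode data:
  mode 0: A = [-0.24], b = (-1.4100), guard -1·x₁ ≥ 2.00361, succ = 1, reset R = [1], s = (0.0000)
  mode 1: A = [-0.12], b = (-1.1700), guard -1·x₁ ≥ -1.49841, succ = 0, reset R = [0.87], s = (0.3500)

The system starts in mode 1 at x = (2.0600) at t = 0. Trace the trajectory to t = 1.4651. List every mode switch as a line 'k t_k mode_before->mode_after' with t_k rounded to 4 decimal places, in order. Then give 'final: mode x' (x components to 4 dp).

Mode 1: guard c·x = -1.4984 hit at Δt = 0.4060 (t = 0.4060), x⁻ = (1.4984) → reset → x⁺ = (1.6536), jump to mode 0
Mode 0: flow for 1.0591 to horizon, guard not reached → x = (-0.0362)

1 0.4060 1->0
final: 0 -0.0362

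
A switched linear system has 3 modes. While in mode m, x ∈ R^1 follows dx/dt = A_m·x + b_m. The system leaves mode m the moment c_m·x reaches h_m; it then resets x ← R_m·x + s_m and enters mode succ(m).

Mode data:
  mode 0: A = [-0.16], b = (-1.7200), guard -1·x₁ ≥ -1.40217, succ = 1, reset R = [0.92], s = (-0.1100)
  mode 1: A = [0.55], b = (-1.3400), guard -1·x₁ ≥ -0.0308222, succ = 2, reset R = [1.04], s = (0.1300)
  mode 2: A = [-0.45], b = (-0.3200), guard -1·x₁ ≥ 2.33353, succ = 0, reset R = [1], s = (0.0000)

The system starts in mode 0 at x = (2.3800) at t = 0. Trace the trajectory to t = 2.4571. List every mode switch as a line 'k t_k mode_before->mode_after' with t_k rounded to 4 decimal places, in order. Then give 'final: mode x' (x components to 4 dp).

Mode 0: guard c·x = -1.4022 hit at Δt = 0.4837 (t = 0.4837), x⁻ = (1.4022) → reset → x⁺ = (1.1800), jump to mode 1
Mode 1: guard c·x = -0.0308 hit at Δt = 1.1810 (t = 1.6647), x⁻ = (0.0308) → reset → x⁺ = (0.1621), jump to mode 2
Mode 2: flow for 0.7924 to horizon, guard not reached → x = (-0.0998)

1 0.4837 0->1
2 1.6647 1->2
final: 2 -0.0998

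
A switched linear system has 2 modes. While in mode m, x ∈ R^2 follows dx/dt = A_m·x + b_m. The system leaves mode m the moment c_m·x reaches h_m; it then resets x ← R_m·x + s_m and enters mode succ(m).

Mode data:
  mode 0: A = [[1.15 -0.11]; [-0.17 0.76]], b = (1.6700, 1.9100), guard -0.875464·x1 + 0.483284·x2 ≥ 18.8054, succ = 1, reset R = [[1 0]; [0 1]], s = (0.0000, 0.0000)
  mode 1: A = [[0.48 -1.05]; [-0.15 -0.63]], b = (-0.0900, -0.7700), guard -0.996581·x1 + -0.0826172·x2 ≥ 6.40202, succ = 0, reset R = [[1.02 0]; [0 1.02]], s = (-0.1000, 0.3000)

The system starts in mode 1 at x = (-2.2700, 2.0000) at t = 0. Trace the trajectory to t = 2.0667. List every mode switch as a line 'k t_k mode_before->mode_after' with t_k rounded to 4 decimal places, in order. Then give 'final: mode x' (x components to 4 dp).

1 1.2010 1->0
final: 0 -16.2305 6.7393

Mode 1: guard c·x = 6.4020 hit at Δt = 1.2010 (t = 1.2010), x⁻ = (-6.4958, 0.8662) → reset → x⁺ = (-6.7257, 1.1835), jump to mode 0
Mode 0: flow for 0.8657 to horizon, guard not reached → x = (-16.2305, 6.7393)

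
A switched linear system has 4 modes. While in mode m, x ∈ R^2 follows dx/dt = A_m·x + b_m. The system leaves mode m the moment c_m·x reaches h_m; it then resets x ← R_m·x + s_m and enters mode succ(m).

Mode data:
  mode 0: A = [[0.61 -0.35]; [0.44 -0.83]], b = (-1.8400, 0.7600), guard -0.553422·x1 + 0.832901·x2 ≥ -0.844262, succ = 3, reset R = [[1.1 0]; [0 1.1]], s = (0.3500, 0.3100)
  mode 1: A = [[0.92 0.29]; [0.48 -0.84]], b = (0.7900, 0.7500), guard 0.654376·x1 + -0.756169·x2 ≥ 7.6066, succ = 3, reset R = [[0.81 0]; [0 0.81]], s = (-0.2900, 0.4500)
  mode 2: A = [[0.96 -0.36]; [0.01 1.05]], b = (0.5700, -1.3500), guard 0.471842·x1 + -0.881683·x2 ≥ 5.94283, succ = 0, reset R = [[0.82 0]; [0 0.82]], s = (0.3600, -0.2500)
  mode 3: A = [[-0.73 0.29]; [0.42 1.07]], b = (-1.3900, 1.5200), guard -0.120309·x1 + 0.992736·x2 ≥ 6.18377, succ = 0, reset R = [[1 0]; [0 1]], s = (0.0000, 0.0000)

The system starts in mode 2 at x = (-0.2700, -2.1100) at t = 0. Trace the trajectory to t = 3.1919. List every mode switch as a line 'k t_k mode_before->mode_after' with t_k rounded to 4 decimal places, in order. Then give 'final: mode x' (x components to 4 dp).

1 0.7256 2->0
2 2.2950 0->3
final: 3 0.4113 3.5387

Mode 2: guard c·x = 5.9428 hit at Δt = 0.7256 (t = 0.7256), x⁻ = (1.4100, -5.9858) → reset → x⁺ = (1.5162, -5.1583), jump to mode 0
Mode 0: guard c·x = -0.8443 hit at Δt = 1.5694 (t = 2.2950), x⁻ = (1.3885, -0.0910) → reset → x⁺ = (1.8774, 0.2099), jump to mode 3
Mode 3: flow for 0.8969 to horizon, guard not reached → x = (0.4113, 3.5387)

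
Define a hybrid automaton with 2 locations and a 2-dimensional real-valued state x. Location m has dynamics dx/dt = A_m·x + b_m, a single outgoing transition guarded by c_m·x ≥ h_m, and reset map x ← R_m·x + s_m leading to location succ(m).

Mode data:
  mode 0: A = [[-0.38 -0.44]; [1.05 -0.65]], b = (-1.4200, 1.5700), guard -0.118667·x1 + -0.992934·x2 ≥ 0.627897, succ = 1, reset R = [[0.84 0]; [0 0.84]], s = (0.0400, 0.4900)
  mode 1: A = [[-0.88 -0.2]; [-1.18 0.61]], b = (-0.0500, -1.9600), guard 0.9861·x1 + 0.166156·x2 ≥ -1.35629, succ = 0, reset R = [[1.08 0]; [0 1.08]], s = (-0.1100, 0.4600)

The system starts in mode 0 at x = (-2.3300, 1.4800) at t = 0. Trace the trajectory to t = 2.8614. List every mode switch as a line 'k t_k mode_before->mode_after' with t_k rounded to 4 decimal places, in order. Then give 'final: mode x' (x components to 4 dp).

Mode 0: guard c·x = 0.6279 hit at Δt = 1.0470 (t = 1.0470), x⁻ = (-2.9826, -0.2759) → reset → x⁺ = (-2.4654, 0.2582), jump to mode 1
Mode 1: guard c·x = -1.3563 hit at Δt = 0.6348 (t = 1.6818), x⁻ = (-1.4852, 0.6514) → reset → x⁺ = (-1.7140, 1.1635), jump to mode 0
Mode 0: flow for 1.1796 to horizon, guard not reached → x = (-2.6330, -0.1758)

1 1.0470 0->1
2 1.6818 1->0
final: 0 -2.6330 -0.1758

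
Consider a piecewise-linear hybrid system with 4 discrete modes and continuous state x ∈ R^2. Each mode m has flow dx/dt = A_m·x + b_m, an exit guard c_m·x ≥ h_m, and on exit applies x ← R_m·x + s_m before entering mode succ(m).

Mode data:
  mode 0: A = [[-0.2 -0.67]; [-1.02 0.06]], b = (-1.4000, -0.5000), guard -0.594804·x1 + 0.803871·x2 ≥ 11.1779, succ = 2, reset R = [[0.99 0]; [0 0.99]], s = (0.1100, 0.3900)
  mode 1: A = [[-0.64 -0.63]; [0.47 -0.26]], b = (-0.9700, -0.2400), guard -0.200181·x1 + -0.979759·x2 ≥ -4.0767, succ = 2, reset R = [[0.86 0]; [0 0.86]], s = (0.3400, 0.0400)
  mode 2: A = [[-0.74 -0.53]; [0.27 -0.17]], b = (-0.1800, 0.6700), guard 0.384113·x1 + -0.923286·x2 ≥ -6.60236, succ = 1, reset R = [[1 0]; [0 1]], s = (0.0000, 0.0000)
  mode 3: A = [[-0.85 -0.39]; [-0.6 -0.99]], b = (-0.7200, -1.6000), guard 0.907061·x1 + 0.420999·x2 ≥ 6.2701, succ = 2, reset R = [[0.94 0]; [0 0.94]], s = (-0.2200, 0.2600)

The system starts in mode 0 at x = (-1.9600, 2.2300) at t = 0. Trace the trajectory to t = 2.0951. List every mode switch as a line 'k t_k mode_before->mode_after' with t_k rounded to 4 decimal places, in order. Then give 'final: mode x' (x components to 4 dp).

1 1.4929 0->2
final: 2 -6.7327 7.1991

Mode 0: guard c·x = 11.1779 hit at Δt = 1.4929 (t = 1.4929), x⁻ = (-7.3849, 8.4408) → reset → x⁺ = (-7.2011, 8.7464), jump to mode 2
Mode 2: flow for 0.6022 to horizon, guard not reached → x = (-6.7327, 7.1991)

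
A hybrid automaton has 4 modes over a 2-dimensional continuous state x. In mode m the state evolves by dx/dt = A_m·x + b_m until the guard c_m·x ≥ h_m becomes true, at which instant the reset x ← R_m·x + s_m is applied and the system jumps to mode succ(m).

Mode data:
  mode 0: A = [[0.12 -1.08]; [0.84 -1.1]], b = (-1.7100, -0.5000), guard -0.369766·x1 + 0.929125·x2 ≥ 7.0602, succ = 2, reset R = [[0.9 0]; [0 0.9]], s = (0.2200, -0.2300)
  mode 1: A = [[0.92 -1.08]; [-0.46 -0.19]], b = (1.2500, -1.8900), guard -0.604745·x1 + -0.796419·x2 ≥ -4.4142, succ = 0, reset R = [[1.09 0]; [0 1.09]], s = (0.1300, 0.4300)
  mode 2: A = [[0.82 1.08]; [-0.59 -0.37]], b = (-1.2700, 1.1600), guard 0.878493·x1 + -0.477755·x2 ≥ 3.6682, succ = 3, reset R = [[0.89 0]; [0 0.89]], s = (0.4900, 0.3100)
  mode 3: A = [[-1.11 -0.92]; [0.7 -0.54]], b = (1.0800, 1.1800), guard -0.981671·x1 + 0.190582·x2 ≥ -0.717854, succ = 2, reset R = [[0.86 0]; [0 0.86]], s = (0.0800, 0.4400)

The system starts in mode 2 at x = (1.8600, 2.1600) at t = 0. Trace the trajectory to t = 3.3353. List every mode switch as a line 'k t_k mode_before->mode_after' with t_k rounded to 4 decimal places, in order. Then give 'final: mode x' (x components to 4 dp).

1 0.9041 2->3
2 1.7393 3->2
3 2.7930 2->3
final: 3 2.2260 2.8173

Mode 2: guard c·x = 3.6682 hit at Δt = 0.9041 (t = 0.9041), x⁻ = (4.6927, 0.9510) → reset → x⁺ = (4.6665, 1.1564), jump to mode 3
Mode 3: guard c·x = -0.7179 hit at Δt = 0.8352 (t = 1.7393), x⁻ = (1.2734, 2.7924) → reset → x⁺ = (1.1751, 2.8414), jump to mode 2
Mode 2: guard c·x = 3.6682 hit at Δt = 1.0537 (t = 2.7930), x⁻ = (4.9216, 1.3719) → reset → x⁺ = (4.8702, 1.5310), jump to mode 3
Mode 3: flow for 0.5423 to horizon, guard not reached → x = (2.2260, 2.8173)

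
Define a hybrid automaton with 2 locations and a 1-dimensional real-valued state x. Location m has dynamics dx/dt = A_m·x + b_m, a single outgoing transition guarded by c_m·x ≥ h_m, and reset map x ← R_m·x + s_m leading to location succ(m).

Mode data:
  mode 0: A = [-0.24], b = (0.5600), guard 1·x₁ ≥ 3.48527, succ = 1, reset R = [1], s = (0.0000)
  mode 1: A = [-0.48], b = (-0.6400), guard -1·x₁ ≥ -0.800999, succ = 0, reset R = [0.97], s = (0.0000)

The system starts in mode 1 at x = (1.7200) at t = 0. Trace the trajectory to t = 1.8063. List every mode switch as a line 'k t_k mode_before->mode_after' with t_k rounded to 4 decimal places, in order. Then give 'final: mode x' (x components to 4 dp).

1 0.7460 1->0
final: 0 1.1266

Mode 1: guard c·x = -0.8010 hit at Δt = 0.7460 (t = 0.7460), x⁻ = (0.8010) → reset → x⁺ = (0.7770), jump to mode 0
Mode 0: flow for 1.0603 to horizon, guard not reached → x = (1.1266)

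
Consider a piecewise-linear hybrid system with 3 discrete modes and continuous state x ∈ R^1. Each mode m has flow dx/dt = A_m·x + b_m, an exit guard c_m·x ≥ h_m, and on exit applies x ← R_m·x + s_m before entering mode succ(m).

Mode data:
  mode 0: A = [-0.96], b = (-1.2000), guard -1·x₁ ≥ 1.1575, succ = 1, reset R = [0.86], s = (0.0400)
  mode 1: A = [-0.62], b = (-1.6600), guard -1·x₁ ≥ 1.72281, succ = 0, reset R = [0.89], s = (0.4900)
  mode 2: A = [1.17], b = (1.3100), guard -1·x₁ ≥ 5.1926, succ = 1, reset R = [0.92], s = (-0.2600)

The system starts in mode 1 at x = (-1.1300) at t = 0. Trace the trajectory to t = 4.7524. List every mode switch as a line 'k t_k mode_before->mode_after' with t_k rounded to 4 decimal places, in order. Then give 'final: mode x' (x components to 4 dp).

1 0.7791 1->0
2 1.6167 0->1
3 2.5681 1->0
4 3.4057 0->1
5 4.3572 1->0
final: 0 -1.1086

Mode 1: guard c·x = 1.7228 hit at Δt = 0.7791 (t = 0.7791), x⁻ = (-1.7228) → reset → x⁺ = (-1.0433), jump to mode 0
Mode 0: guard c·x = 1.1575 hit at Δt = 0.8376 (t = 1.6167), x⁻ = (-1.1575) → reset → x⁺ = (-0.9554), jump to mode 1
Mode 1: guard c·x = 1.7228 hit at Δt = 0.9515 (t = 2.5681), x⁻ = (-1.7228) → reset → x⁺ = (-1.0433), jump to mode 0
Mode 0: guard c·x = 1.1575 hit at Δt = 0.8376 (t = 3.4057), x⁻ = (-1.1575) → reset → x⁺ = (-0.9554), jump to mode 1
Mode 1: guard c·x = 1.7228 hit at Δt = 0.9515 (t = 4.3572), x⁻ = (-1.7228) → reset → x⁺ = (-1.0433), jump to mode 0
Mode 0: flow for 0.3952 to horizon, guard not reached → x = (-1.1086)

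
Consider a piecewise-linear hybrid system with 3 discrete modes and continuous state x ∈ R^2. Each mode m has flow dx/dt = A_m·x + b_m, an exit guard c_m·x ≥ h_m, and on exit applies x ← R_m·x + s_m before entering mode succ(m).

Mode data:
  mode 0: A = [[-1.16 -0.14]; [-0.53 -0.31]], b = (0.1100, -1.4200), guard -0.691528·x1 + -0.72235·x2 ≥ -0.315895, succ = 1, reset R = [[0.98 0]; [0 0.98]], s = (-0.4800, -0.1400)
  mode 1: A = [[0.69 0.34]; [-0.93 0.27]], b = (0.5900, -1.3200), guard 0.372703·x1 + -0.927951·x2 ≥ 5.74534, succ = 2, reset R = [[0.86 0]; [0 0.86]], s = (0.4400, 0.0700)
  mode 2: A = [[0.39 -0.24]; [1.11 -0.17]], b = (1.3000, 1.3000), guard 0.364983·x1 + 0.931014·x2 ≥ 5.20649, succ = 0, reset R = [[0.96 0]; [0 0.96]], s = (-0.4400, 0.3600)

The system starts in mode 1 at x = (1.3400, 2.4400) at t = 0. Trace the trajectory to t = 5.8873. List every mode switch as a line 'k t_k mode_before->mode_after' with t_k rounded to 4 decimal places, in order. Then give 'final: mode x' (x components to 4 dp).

1 1.4516 1->2
2 2.1331 2->0
3 3.2995 0->1
4 4.2820 1->2
5 5.5179 2->0
final: 0 3.5356 1.7037

Mode 1: guard c·x = 5.7453 hit at Δt = 1.4516 (t = 1.4516), x⁻ = (5.4707, -3.9942) → reset → x⁺ = (5.1448, -3.3650), jump to mode 2
Mode 2: guard c·x = 5.2065 hit at Δt = 0.6815 (t = 2.1331), x⁻ = (7.8514, 2.5143) → reset → x⁺ = (7.0974, 2.7737), jump to mode 0
Mode 0: guard c·x = -0.3159 hit at Δt = 1.1664 (t = 3.2995), x⁻ = (1.9160, -1.3969) → reset → x⁺ = (1.3977, -1.5090), jump to mode 1
Mode 1: guard c·x = 5.7453 hit at Δt = 0.9825 (t = 4.2820), x⁻ = (2.1151, -5.3419) → reset → x⁺ = (2.2590, -4.5240), jump to mode 2
Mode 2: guard c·x = 5.2065 hit at Δt = 1.2358 (t = 5.5179), x⁻ = (6.2226, 3.1528) → reset → x⁺ = (5.5337, 3.3867), jump to mode 0
Mode 0: flow for 0.3694 to horizon, guard not reached → x = (3.5356, 1.7037)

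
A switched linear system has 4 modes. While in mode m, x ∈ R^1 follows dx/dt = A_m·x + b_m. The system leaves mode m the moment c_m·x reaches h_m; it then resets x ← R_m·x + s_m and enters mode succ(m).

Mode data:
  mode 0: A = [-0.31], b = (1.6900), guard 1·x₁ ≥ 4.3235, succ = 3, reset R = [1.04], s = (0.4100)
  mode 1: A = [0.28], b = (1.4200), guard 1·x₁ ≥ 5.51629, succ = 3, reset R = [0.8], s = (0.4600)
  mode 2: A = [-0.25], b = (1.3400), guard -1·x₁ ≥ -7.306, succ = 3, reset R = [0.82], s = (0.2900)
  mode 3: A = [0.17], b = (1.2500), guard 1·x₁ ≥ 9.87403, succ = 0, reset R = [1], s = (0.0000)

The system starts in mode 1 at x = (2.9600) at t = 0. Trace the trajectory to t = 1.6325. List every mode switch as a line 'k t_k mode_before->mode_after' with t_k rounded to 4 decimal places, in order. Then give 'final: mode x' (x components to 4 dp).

1 0.9869 1->3
final: 3 6.2913

Mode 1: guard c·x = 5.5163 hit at Δt = 0.9869 (t = 0.9869), x⁻ = (5.5163) → reset → x⁺ = (4.8730), jump to mode 3
Mode 3: flow for 0.6456 to horizon, guard not reached → x = (6.2913)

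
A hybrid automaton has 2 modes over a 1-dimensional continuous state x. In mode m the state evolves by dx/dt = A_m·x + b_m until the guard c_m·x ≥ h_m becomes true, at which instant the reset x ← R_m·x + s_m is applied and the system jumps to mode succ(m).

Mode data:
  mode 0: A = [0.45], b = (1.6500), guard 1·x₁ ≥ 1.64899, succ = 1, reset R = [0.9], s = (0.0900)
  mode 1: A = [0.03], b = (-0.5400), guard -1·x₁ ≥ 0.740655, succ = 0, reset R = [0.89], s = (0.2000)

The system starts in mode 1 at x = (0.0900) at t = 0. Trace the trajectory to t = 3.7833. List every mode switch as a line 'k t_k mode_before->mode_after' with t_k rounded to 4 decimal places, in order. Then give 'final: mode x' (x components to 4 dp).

Mode 1: guard c·x = 0.7407 hit at Δt = 1.5112 (t = 1.5112), x⁻ = (-0.7407) → reset → x⁺ = (-0.4592), jump to mode 0
Mode 0: guard c·x = 1.6490 hit at Δt = 1.1226 (t = 2.6338), x⁻ = (1.6490) → reset → x⁺ = (1.5741), jump to mode 1
Mode 1: flow for 1.1495 to horizon, guard not reached → x = (0.9978)

1 1.5112 1->0
2 2.6338 0->1
final: 1 0.9978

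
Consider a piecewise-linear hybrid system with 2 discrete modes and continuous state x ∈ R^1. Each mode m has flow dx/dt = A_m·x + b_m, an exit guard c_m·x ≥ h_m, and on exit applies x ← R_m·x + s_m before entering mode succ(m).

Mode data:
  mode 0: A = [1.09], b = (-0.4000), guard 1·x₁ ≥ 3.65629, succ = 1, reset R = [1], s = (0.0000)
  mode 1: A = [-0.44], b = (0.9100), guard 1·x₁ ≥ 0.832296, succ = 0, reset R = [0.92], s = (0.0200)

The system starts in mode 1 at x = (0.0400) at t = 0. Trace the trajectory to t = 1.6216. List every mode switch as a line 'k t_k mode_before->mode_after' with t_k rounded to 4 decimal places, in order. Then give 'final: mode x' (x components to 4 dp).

1 1.1258 1->0
final: 0 1.0858

Mode 1: guard c·x = 0.8323 hit at Δt = 1.1258 (t = 1.1258), x⁻ = (0.8323) → reset → x⁺ = (0.7857), jump to mode 0
Mode 0: flow for 0.4958 to horizon, guard not reached → x = (1.0858)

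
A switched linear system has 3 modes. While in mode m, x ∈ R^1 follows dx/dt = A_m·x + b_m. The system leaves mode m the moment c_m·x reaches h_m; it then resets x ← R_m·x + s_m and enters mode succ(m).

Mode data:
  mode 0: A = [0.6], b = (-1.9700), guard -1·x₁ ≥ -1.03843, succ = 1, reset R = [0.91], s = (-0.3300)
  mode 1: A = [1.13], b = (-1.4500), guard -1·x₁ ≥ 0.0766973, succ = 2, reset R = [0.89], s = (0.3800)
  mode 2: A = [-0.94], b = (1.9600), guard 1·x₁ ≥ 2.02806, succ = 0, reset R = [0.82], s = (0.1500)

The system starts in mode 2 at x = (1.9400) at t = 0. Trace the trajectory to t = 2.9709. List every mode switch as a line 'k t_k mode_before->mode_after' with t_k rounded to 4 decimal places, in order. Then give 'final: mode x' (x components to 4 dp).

1 0.9932 2->0
2 1.6985 0->1
3 2.3273 1->2
final: 2 1.1167

Mode 2: guard c·x = 2.0281 hit at Δt = 0.9932 (t = 0.9932), x⁻ = (2.0281) → reset → x⁺ = (1.8130), jump to mode 0
Mode 0: guard c·x = -1.0384 hit at Δt = 0.7053 (t = 1.6985), x⁻ = (1.0384) → reset → x⁺ = (0.6150), jump to mode 1
Mode 1: guard c·x = 0.0767 hit at Δt = 0.6288 (t = 2.3273), x⁻ = (-0.0767) → reset → x⁺ = (0.3117), jump to mode 2
Mode 2: flow for 0.6436 to horizon, guard not reached → x = (1.1167)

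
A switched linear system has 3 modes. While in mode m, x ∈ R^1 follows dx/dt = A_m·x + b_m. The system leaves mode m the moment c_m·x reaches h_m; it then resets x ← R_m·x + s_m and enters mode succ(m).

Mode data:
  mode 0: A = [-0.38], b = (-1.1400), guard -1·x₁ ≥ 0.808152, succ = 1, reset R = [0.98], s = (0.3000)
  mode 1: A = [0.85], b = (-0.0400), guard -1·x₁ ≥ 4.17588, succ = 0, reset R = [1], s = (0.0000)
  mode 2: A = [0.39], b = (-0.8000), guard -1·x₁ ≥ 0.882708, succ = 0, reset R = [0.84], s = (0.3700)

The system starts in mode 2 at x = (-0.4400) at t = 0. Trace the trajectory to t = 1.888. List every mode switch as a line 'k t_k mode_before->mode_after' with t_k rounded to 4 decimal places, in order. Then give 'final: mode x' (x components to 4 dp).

Mode 2: guard c·x = 0.8827 hit at Δt = 0.4194 (t = 0.4194), x⁻ = (-0.8827) → reset → x⁺ = (-0.3715), jump to mode 0
Mode 0: guard c·x = 0.8082 hit at Δt = 0.4781 (t = 0.8975), x⁻ = (-0.8082) → reset → x⁺ = (-0.4920), jump to mode 1
Mode 1: flow for 0.9905 to horizon, guard not reached → x = (-1.2040)

1 0.4194 2->0
2 0.8975 0->1
final: 1 -1.2040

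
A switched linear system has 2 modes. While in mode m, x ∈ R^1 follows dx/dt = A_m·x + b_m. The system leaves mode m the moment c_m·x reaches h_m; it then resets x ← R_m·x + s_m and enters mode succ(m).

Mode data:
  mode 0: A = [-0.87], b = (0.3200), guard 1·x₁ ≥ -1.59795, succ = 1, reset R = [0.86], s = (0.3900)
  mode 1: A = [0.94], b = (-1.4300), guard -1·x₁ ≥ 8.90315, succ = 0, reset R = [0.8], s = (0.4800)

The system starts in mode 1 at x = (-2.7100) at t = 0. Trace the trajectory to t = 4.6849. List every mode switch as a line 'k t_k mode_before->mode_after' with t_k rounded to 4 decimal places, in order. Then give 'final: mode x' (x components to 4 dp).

Mode 1: guard c·x = 8.9032 hit at Δt = 0.9592 (t = 0.9592), x⁻ = (-8.9032) → reset → x⁺ = (-6.6425), jump to mode 0
Mode 0: guard c·x = -1.5979 hit at Δt = 1.4615 (t = 2.4207), x⁻ = (-1.5980) → reset → x⁺ = (-0.9842), jump to mode 1
Mode 1: guard c·x = 8.9032 hit at Δt = 1.5167 (t = 3.9374), x⁻ = (-8.9031) → reset → x⁺ = (-6.6425), jump to mode 0
Mode 0: flow for 0.7475 to horizon, guard not reached → x = (-3.2906)

1 0.9592 1->0
2 2.4207 0->1
3 3.9374 1->0
final: 0 -3.2906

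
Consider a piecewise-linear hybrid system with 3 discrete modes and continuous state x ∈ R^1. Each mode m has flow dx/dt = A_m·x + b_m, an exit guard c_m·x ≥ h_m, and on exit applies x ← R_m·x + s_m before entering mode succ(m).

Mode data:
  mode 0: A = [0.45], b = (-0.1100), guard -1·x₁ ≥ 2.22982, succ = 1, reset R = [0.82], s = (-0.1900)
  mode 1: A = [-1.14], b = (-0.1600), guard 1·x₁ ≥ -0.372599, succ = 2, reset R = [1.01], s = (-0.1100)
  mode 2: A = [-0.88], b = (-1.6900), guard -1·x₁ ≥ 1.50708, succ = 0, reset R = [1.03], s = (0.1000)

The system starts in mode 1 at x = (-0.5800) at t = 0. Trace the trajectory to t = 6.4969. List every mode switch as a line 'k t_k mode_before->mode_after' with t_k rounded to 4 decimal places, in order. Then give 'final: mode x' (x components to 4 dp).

1 0.5598 1->2
2 1.9734 2->0
3 2.8117 0->1
4 4.6452 1->2
5 6.0588 2->0
final: 0 -1.8220

Mode 1: guard c·x = -0.3726 hit at Δt = 0.5598 (t = 0.5598), x⁻ = (-0.3726) → reset → x⁺ = (-0.4863), jump to mode 2
Mode 2: guard c·x = 1.5071 hit at Δt = 1.4136 (t = 1.9734), x⁻ = (-1.5071) → reset → x⁺ = (-1.4523), jump to mode 0
Mode 0: guard c·x = 2.2298 hit at Δt = 0.8383 (t = 2.8117), x⁻ = (-2.2298) → reset → x⁺ = (-2.0185), jump to mode 1
Mode 1: guard c·x = -0.3726 hit at Δt = 1.8335 (t = 4.6452), x⁻ = (-0.3726) → reset → x⁺ = (-0.4863), jump to mode 2
Mode 2: guard c·x = 1.5071 hit at Δt = 1.4136 (t = 6.0588), x⁻ = (-1.5071) → reset → x⁺ = (-1.4523), jump to mode 0
Mode 0: flow for 0.4381 to horizon, guard not reached → x = (-1.8220)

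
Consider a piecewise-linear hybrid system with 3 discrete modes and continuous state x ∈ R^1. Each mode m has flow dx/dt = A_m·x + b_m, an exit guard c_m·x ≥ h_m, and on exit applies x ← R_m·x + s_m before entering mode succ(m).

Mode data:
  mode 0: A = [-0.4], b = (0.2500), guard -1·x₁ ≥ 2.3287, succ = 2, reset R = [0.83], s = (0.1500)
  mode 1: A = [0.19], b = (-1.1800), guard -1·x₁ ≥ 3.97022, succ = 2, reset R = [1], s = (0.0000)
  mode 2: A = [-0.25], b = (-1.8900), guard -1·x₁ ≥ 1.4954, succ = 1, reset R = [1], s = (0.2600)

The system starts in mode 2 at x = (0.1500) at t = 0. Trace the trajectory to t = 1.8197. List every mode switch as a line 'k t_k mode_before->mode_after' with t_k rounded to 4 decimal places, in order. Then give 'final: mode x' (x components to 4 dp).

Mode 2: guard c·x = 1.4954 hit at Δt = 0.9602 (t = 0.9602), x⁻ = (-1.4954) → reset → x⁺ = (-1.2354), jump to mode 1
Mode 1: flow for 0.8595 to horizon, guard not reached → x = (-2.5563)

1 0.9602 2->1
final: 1 -2.5563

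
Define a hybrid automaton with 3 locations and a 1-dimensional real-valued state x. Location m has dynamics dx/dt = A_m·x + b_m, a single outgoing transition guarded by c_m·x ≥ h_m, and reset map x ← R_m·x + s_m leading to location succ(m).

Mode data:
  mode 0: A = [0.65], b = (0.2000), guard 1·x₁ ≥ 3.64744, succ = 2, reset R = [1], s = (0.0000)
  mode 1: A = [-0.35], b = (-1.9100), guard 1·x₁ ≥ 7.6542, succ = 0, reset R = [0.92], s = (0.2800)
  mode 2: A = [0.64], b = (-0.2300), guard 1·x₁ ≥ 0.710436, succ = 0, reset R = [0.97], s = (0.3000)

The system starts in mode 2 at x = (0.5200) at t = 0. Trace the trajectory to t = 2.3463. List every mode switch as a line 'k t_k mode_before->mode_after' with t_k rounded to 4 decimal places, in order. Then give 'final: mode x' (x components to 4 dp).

Mode 2: guard c·x = 0.7104 hit at Δt = 1.2217 (t = 1.2217), x⁻ = (0.7104) → reset → x⁺ = (0.9891), jump to mode 0
Mode 0: flow for 1.1246 to horizon, guard not reached → x = (2.3860)

1 1.2217 2->0
final: 0 2.3860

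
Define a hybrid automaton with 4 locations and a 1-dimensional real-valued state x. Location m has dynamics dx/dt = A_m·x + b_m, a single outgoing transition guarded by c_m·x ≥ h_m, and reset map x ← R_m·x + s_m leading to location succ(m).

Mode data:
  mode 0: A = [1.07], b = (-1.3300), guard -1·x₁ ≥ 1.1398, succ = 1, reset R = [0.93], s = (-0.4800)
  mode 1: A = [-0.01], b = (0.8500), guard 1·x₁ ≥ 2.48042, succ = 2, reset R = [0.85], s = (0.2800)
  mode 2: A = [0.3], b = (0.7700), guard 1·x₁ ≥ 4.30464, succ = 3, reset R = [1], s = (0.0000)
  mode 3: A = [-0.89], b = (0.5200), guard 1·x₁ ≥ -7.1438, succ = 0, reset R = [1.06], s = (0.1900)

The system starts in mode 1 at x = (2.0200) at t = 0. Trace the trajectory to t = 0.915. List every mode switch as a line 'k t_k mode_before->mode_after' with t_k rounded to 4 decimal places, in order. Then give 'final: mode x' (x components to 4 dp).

1 0.5564 1->2
final: 2 2.9511

Mode 1: guard c·x = 2.4804 hit at Δt = 0.5564 (t = 0.5564), x⁻ = (2.4804) → reset → x⁺ = (2.3884), jump to mode 2
Mode 2: flow for 0.3586 to horizon, guard not reached → x = (2.9511)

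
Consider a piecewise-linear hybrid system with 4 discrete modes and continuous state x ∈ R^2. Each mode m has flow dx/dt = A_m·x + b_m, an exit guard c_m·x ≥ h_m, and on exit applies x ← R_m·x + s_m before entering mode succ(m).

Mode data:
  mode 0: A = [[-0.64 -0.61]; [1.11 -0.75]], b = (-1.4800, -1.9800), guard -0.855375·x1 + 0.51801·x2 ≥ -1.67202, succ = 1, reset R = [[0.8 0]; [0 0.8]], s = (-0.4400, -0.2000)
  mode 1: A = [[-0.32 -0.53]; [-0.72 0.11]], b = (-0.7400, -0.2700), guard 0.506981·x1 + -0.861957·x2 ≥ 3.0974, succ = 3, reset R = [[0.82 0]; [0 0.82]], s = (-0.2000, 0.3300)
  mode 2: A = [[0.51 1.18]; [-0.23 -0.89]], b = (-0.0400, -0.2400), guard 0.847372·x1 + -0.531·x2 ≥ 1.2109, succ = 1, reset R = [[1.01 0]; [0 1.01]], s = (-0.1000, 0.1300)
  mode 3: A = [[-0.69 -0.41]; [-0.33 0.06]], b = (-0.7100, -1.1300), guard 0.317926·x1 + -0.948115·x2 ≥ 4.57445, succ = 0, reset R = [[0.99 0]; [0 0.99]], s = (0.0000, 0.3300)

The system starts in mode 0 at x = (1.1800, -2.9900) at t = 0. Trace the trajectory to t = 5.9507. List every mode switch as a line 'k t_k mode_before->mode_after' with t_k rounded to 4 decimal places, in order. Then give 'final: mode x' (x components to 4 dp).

Mode 0: guard c·x = -1.6720 hit at Δt = 0.9286 (t = 0.9286), x⁻ = (0.6545, -2.1471) → reset → x⁺ = (0.0836, -1.9177), jump to mode 1
Mode 1: guard c·x = 3.0974 hit at Δt = 1.5276 (t = 2.4562), x⁻ = (0.7602, -3.1463) → reset → x⁺ = (0.4233, -2.2500), jump to mode 3
Mode 3: guard c·x = 4.5744 hit at Δt = 1.5108 (t = 3.9670), x⁻ = (0.8505, -4.5396) → reset → x⁺ = (0.8420, -4.1642), jump to mode 0
Mode 0: guard c·x = -1.6720 hit at Δt = 1.5803 (t = 5.5473), x⁻ = (0.5624, -2.2991) → reset → x⁺ = (0.0099, -2.0393), jump to mode 1
Mode 1: flow for 0.4034 to horizon, guard not reached → x = (0.1602, -2.2675)

1 0.9286 0->1
2 2.4562 1->3
3 3.9670 3->0
4 5.5473 0->1
final: 1 0.1602 -2.2675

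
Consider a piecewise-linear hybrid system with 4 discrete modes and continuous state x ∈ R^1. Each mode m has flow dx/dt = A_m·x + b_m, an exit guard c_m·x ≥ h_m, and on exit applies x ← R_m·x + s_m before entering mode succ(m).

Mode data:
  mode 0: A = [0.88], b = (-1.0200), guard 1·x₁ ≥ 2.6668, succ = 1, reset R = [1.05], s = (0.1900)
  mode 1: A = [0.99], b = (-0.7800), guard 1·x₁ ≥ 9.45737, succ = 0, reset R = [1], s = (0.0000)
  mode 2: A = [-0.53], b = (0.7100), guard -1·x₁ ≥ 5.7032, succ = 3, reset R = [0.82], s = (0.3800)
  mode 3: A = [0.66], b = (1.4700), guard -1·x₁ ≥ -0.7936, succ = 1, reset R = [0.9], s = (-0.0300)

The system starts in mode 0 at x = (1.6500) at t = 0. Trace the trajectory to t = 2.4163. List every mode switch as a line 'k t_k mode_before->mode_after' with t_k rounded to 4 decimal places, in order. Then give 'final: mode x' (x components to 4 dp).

1 1.2751 0->1
final: 1 7.6039

Mode 0: guard c·x = 2.6668 hit at Δt = 1.2751 (t = 1.2751), x⁻ = (2.6668) → reset → x⁺ = (2.9901), jump to mode 1
Mode 1: flow for 1.1412 to horizon, guard not reached → x = (7.6039)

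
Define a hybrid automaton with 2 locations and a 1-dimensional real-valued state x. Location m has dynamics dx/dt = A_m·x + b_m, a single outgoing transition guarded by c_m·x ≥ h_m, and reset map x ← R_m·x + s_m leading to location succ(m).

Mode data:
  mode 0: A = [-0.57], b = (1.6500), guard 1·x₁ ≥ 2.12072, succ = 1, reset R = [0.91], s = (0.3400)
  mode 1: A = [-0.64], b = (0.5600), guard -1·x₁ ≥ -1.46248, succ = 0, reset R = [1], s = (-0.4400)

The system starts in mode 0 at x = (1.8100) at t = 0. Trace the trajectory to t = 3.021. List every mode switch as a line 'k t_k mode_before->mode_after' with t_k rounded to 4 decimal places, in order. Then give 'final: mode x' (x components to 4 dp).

Mode 0: guard c·x = 2.1207 hit at Δt = 0.5921 (t = 0.5921), x⁻ = (2.1207) → reset → x⁺ = (2.2699), jump to mode 1
Mode 1: guard c·x = -1.4625 hit at Δt = 1.3511 (t = 1.9432), x⁻ = (1.4625) → reset → x⁺ = (1.0225), jump to mode 0
Mode 0: flow for 1.0778 to horizon, guard not reached → x = (1.8819)

1 0.5921 0->1
2 1.9432 1->0
final: 0 1.8819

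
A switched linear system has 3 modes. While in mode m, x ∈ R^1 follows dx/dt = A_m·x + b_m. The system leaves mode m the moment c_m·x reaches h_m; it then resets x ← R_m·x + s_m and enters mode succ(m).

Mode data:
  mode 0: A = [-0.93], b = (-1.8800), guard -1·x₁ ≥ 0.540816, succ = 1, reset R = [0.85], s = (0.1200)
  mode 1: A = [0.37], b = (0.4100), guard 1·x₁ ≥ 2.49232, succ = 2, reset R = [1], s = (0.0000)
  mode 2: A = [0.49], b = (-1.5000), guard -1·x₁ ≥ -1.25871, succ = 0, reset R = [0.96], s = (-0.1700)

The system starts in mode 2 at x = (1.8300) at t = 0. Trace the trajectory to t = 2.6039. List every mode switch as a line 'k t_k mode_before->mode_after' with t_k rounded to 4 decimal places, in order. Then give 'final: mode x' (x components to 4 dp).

Mode 2: guard c·x = -1.2587 hit at Δt = 0.7779 (t = 0.7779), x⁻ = (1.2587) → reset → x⁺ = (1.0384), jump to mode 0
Mode 0: guard c·x = 0.5408 hit at Δt = 0.7805 (t = 1.5584), x⁻ = (-0.5408) → reset → x⁺ = (-0.3397), jump to mode 1
Mode 1: flow for 1.0455 to horizon, guard not reached → x = (0.0232)

1 0.7779 2->0
2 1.5584 0->1
final: 1 0.0232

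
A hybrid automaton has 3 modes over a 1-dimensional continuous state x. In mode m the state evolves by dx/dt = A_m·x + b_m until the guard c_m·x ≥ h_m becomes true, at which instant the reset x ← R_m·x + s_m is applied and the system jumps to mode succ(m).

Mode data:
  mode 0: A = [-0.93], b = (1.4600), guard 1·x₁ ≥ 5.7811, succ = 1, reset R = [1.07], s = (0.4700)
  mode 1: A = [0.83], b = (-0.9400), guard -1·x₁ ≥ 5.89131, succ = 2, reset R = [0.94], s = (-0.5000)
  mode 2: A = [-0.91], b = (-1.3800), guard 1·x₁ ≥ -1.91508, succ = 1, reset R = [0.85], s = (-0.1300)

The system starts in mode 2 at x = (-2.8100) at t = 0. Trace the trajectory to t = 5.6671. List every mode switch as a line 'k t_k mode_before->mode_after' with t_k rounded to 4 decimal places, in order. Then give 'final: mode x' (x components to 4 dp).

1 1.2936 2->1
2 2.3634 1->2
3 5.0322 2->1
final: 1 -3.7631

Mode 2: guard c·x = -1.9151 hit at Δt = 1.2936 (t = 1.2936), x⁻ = (-1.9151) → reset → x⁺ = (-1.7578), jump to mode 1
Mode 1: guard c·x = 5.8913 hit at Δt = 1.0698 (t = 2.3634), x⁻ = (-5.8913) → reset → x⁺ = (-6.0378), jump to mode 2
Mode 2: guard c·x = -1.9151 hit at Δt = 2.6688 (t = 5.0322), x⁻ = (-1.9151) → reset → x⁺ = (-1.7578), jump to mode 1
Mode 1: flow for 0.6349 to horizon, guard not reached → x = (-3.7631)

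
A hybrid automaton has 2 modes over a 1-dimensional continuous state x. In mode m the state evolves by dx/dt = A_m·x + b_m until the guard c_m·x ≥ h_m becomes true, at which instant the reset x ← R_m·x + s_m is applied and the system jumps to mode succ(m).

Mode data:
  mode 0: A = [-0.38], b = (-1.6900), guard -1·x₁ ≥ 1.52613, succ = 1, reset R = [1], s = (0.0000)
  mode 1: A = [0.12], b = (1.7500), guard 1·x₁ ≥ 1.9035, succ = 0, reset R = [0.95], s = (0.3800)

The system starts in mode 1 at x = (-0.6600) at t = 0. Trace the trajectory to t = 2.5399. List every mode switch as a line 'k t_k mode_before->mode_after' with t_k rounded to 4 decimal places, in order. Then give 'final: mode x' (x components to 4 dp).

Mode 1: guard c·x = 1.9035 hit at Δt = 1.4083 (t = 1.4083), x⁻ = (1.9035) → reset → x⁺ = (2.1883), jump to mode 0
Mode 0: flow for 1.1316 to horizon, guard not reached → x = (-0.1308)

1 1.4083 1->0
final: 0 -0.1308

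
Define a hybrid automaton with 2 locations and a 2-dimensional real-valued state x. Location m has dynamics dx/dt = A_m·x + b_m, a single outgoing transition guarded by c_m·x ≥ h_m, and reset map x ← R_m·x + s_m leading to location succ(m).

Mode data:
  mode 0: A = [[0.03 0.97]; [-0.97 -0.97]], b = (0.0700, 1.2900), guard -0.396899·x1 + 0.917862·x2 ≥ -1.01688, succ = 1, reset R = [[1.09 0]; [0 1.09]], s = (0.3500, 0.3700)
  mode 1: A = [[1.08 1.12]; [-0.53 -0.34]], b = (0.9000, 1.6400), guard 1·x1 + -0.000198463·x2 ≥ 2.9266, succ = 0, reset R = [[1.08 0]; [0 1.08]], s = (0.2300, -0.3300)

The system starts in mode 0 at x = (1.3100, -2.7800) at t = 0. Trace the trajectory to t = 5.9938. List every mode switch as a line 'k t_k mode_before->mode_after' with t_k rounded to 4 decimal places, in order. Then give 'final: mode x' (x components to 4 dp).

1 0.6838 0->1
2 1.7754 1->0
3 4.6422 0->1
4 4.9970 1->0
final: 0 2.6590 -1.2038

Mode 0: guard c·x = -1.0169 hit at Δt = 0.6838 (t = 0.6838), x⁻ = (0.1181, -1.0568) → reset → x⁺ = (0.4787, -0.7819), jump to mode 1
Mode 1: guard c·x = 2.9266 hit at Δt = 1.0916 (t = 1.7754), x⁻ = (2.9267, 0.2639) → reset → x⁺ = (3.3908, -0.0450), jump to mode 0
Mode 0: guard c·x = -1.0169 hit at Δt = 2.8668 (t = 4.6422), x⁻ = (1.3042, -0.5439) → reset → x⁺ = (1.7716, -0.2229), jump to mode 1
Mode 1: guard c·x = 2.9266 hit at Δt = 0.3548 (t = 4.9970), x⁻ = (2.9266, -0.0601) → reset → x⁺ = (3.3907, -0.3949), jump to mode 0
Mode 0: flow for 0.9968 to horizon, guard not reached → x = (2.6590, -1.2038)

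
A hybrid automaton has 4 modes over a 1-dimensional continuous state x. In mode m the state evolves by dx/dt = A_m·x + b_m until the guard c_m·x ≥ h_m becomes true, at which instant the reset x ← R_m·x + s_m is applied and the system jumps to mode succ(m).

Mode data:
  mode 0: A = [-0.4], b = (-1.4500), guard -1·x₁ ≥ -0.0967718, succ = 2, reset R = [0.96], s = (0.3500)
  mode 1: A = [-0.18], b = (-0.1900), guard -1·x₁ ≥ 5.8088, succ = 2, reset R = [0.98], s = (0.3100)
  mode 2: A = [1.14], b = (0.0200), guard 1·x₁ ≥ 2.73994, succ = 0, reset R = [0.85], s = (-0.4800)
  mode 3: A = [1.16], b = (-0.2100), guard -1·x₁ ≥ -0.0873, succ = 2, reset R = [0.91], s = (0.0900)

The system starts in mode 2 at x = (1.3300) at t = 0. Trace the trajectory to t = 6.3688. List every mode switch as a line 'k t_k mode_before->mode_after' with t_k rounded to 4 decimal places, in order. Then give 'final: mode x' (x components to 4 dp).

Mode 2: guard c·x = 2.7399 hit at Δt = 0.6281 (t = 0.6281), x⁻ = (2.7399) → reset → x⁺ = (1.8489), jump to mode 0
Mode 0: guard c·x = -0.0968 hit at Δt = 0.9645 (t = 1.5926), x⁻ = (0.0968) → reset → x⁺ = (0.4429), jump to mode 2
Mode 2: guard c·x = 2.7399 hit at Δt = 1.5701 (t = 3.1627), x⁻ = (2.7399) → reset → x⁺ = (1.8489), jump to mode 0
Mode 0: guard c·x = -0.0968 hit at Δt = 0.9645 (t = 4.1272), x⁻ = (0.0968) → reset → x⁺ = (0.4429), jump to mode 2
Mode 2: guard c·x = 2.7399 hit at Δt = 1.5701 (t = 5.6972), x⁻ = (2.7399) → reset → x⁺ = (1.8489), jump to mode 0
Mode 0: flow for 0.6716 to horizon, guard not reached → x = (0.5595)

1 0.6281 2->0
2 1.5926 0->2
3 3.1627 2->0
4 4.1272 0->2
5 5.6972 2->0
final: 0 0.5595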